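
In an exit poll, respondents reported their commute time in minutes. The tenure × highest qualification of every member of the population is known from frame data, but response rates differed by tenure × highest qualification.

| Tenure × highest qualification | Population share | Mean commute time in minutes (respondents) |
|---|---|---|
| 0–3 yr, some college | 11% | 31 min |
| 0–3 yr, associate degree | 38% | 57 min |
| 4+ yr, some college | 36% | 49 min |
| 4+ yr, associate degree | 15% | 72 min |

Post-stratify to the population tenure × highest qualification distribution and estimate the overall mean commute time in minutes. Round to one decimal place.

Weight each group's respondent value by its population share:
  0–3 yr, some college: 0.11 × 31 = 3.41
  0–3 yr, associate degree: 0.38 × 57 = 21.66
  4+ yr, some college: 0.36 × 49 = 17.64
  4+ yr, associate degree: 0.15 × 72 = 10.8
Post-stratified estimate = 53.51 → 53.5.

53.5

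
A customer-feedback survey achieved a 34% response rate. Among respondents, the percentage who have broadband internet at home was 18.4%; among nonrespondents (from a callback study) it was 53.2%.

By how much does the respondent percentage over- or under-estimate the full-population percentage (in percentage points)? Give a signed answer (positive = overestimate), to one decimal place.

Nonresponse fraction = 1 − 0.34 = 0.66.
Bias = (nonresponse fraction) × (respondent percentage − nonrespondent percentage)
     = 0.66 × (18.4 − 53.2) = 0.66 × -34.8 = -22.968.

-23.0 percentage points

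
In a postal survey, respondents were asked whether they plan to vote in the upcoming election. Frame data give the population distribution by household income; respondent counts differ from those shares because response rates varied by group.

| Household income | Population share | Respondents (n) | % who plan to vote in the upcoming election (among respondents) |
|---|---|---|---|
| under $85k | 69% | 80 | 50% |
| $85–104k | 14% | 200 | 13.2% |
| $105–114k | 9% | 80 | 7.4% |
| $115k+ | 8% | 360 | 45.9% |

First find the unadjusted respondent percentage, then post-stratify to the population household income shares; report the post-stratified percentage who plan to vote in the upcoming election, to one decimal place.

40.7%

Naive respondent-only estimate (weights = respondent counts):
  (80/720)×50 + (200/720)×13.2 + (80/720)×7.4 + (360/720)×45.9 = 32.9944%
Post-stratifying to population shares instead:
  0.69×50 + 0.14×13.2 + 0.09×7.4 + 0.08×45.9 = 40.686%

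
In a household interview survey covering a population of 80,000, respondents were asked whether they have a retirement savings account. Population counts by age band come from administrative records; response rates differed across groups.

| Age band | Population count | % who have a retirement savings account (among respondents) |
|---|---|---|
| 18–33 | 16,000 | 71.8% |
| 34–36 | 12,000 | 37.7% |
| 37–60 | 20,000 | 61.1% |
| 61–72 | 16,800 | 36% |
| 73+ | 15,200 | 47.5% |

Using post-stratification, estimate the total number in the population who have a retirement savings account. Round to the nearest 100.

Each cell contributes its population count × the respondent rate:
  18–33: 16,000 × 71.8% = 11,488
  34–36: 12,000 × 37.7% = 4524
  37–60: 20,000 × 61.1% = 12,220
  61–72: 16,800 × 36% = 6048
  73+: 15,200 × 47.5% = 7220
Estimated total = 41,500 → 41,500.

41,500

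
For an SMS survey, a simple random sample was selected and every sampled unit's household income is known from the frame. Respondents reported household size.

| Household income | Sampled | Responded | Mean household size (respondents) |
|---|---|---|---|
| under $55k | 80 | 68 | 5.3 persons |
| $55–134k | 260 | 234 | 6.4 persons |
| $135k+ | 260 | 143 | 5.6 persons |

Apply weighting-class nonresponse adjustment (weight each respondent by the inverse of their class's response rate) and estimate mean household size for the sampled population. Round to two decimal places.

Response rates by class: under $55k 68/80 = 85%, $55–134k 234/260 = 90%, $135k+ 143/260 = 55%.
Weighting each respondent by the inverse class response rate inflates each class back to its sampled size, so the class weight is n_sampled:
  under $55k: 80 × 5.3 = 424
  $55–134k: 260 × 6.4 = 1664
  $135k+: 260 × 5.6 = 1456
Adjusted estimate = 3544 / 600 = 5.90667 → 5.91.

5.91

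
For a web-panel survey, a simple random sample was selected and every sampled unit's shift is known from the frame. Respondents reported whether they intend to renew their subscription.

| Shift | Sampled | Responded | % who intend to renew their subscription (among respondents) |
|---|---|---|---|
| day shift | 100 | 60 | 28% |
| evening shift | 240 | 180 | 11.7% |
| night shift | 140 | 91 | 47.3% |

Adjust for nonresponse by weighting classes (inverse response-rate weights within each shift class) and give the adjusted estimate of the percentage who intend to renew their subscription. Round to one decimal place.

Response rates by class: day shift 60/100 = 60%, evening shift 180/240 = 75%, night shift 91/140 = 65%.
Weighting each respondent by the inverse class response rate inflates each class back to its sampled size, so the class weight is n_sampled:
  day shift: 100 × 28 = 2800
  evening shift: 240 × 11.7 = 2808
  night shift: 140 × 47.3 = 6622
Adjusted estimate = 12,230 / 480 = 25.4792 → 25.5%.

25.5%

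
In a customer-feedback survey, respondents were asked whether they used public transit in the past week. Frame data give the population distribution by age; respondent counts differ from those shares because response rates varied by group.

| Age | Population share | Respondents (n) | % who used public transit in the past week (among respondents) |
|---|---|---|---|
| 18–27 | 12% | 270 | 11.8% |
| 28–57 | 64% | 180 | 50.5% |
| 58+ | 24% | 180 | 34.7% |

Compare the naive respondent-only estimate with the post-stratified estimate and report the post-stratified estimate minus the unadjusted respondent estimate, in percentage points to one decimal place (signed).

Naive respondent-only estimate (weights = respondent counts):
  (270/630)×11.8 + (180/630)×50.5 + (180/630)×34.7 = 29.4%
Post-stratified estimate weights by population shares:
  0.12×11.8 + 0.64×50.5 + 0.24×34.7 = 42.064%
Difference = 42.064 − 29.4 = 12.664 pp.

+12.7 percentage points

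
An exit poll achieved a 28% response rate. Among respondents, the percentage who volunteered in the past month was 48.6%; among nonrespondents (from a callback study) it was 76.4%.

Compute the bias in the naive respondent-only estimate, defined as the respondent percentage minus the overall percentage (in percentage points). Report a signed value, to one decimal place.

-20.0 percentage points

Nonresponse fraction = 1 − 0.28 = 0.72.
Bias = (nonresponse fraction) × (respondent percentage − nonrespondent percentage)
     = 0.72 × (48.6 − 76.4) = 0.72 × -27.8 = -20.016.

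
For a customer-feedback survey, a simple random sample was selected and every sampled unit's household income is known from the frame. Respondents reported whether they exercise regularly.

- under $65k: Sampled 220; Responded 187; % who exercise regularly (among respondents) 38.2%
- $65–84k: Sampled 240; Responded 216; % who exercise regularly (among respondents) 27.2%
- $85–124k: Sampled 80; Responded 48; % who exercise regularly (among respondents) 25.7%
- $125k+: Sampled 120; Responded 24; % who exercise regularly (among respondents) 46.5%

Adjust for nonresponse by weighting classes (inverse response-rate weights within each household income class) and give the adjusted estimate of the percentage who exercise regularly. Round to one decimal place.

Response rates by class: under $65k 187/220 = 85%, $65–84k 216/240 = 90%, $85–124k 48/80 = 60%, $125k+ 24/120 = 20%.
With weight = n_sampled/n_responded per class, the weighted class total is n_sampled:
  under $65k: 220 × 38.2 = 8404
  $65–84k: 240 × 27.2 = 6528
  $85–124k: 80 × 25.7 = 2056
  $125k+: 120 × 46.5 = 5580
Adjusted estimate = 22,568 / 660 = 34.1939 → 34.2%.

34.2%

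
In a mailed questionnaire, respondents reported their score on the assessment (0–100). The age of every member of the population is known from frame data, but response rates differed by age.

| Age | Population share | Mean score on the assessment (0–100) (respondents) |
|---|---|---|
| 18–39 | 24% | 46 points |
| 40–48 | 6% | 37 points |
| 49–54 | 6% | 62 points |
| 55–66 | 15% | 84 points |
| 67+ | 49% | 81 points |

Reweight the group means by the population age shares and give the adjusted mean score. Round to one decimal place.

69.3

Post-stratification weights by population share, not respondent share:
  18–39: 0.24 × 46 = 11.04
  40–48: 0.06 × 37 = 2.22
  49–54: 0.06 × 62 = 3.72
  55–66: 0.15 × 84 = 12.6
  67+: 0.49 × 81 = 39.69
Post-stratified estimate = 69.27 → 69.3.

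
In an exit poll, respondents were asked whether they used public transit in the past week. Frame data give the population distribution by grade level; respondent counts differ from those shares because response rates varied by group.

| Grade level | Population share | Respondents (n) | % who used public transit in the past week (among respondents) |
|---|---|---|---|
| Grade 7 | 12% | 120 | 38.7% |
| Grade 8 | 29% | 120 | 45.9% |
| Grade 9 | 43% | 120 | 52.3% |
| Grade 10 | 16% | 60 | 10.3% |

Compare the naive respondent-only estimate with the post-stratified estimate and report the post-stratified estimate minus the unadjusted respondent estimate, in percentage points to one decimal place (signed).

+1.5 percentage points

Unadjusted (pooled respondent) estimate weights by respondent counts:
  (120/420)×38.7 + (120/420)×45.9 + (120/420)×52.3 + (60/420)×10.3 = 40.5857%
Post-stratifying to population shares instead:
  0.12×38.7 + 0.29×45.9 + 0.43×52.3 + 0.16×10.3 = 42.092%
Difference = 42.092 − 40.5857 = 1.5063 pp.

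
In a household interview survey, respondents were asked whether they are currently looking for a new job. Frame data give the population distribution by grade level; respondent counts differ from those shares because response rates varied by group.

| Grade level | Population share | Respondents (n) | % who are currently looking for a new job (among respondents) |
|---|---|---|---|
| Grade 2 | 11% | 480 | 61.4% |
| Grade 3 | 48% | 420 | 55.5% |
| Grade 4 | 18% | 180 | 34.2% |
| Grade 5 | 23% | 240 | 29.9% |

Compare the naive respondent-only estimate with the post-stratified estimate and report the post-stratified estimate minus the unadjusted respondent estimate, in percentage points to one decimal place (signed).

Without adjustment, the pooled respondent share is:
  (480/1320)×61.4 + (420/1320)×55.5 + (180/1320)×34.2 + (240/1320)×29.9 = 50.0864%
Post-stratified estimate weights by population shares:
  0.11×61.4 + 0.48×55.5 + 0.18×34.2 + 0.23×29.9 = 46.427%
Difference = 46.427 − 50.0864 = -3.6594 pp.

-3.7 percentage points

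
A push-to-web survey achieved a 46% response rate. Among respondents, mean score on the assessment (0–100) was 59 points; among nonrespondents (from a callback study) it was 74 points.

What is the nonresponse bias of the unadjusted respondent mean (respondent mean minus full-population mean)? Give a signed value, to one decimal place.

Nonresponse fraction = 1 − 0.46 = 0.54.
Bias = (nonresponse fraction) × (respondent mean − nonrespondent mean)
     = 0.54 × (59 − 74) = 0.54 × -15 = -8.1.

-8.1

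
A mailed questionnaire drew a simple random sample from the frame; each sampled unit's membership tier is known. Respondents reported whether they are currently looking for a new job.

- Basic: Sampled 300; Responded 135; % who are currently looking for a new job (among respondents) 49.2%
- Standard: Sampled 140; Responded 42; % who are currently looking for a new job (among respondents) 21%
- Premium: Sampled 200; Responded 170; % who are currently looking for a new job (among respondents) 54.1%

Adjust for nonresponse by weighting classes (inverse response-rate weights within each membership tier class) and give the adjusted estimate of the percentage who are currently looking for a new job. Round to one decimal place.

Response rates by class: Basic 135/300 = 45%, Standard 42/140 = 30%, Premium 170/200 = 85%.
With weight = n_sampled/n_responded per class, the weighted class total is n_sampled:
  Basic: 300 × 49.2 = 14,760
  Standard: 140 × 21 = 2940
  Premium: 200 × 54.1 = 10,820
Adjusted estimate = 28,520 / 640 = 44.5625 → 44.6%.

44.6%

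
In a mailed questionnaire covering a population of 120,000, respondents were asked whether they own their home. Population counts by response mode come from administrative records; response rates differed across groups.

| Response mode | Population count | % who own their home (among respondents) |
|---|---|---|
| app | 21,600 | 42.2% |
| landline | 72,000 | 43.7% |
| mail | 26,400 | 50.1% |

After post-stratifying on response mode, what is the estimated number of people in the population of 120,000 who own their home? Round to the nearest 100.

53,800

Apply each group's respondent rate to its population count:
  app: 21,600 × 42.2% = 9115.2
  landline: 72,000 × 43.7% = 31,464
  mail: 26,400 × 50.1% = 13226.4
Estimated total = 53805.6 → 53,800.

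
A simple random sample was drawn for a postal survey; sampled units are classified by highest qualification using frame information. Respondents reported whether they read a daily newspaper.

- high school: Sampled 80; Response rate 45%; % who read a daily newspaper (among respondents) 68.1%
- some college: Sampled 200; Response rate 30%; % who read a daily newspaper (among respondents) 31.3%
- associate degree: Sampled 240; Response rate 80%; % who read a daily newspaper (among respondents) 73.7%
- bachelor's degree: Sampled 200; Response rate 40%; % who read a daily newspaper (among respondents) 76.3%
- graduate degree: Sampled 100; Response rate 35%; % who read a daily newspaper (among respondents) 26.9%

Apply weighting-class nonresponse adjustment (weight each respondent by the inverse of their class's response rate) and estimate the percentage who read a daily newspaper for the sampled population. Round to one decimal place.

Inverse-response-rate weighting restores each class to its sampled count, so class totals weight by n_sampled:
  high school: 80 × 68.1 = 5448
  some college: 200 × 31.3 = 6260
  associate degree: 240 × 73.7 = 17,688
  bachelor's degree: 200 × 76.3 = 15,260
  graduate degree: 100 × 26.9 = 2690
Adjusted estimate = 47,346 / 820 = 57.739 → 57.7%.

57.7%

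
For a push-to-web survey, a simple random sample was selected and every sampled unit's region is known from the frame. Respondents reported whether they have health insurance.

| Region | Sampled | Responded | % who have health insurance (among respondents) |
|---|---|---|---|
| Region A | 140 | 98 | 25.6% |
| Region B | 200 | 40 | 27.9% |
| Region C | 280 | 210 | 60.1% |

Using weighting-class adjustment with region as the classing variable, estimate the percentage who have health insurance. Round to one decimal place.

41.9%

Response rates by class: Region A 98/140 = 70%, Region B 40/200 = 20%, Region C 210/280 = 75%.
Inverse-response-rate weighting restores each class to its sampled count, so class totals weight by n_sampled:
  Region A: 140 × 25.6 = 3584
  Region B: 200 × 27.9 = 5580
  Region C: 280 × 60.1 = 16,828
Adjusted estimate = 25,992 / 620 = 41.9226 → 41.9%.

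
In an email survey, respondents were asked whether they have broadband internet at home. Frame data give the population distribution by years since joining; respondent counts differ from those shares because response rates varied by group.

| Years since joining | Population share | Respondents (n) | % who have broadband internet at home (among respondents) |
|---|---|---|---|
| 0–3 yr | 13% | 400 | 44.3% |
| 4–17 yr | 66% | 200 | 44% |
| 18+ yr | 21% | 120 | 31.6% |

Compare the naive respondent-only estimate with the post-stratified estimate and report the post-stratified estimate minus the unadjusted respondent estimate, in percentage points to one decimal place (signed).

-0.7 percentage points

Without adjustment, the pooled respondent share is:
  (400/720)×44.3 + (200/720)×44 + (120/720)×31.6 = 42.1%
Post-stratified estimate weights by population shares:
  0.13×44.3 + 0.66×44 + 0.21×31.6 = 41.435%
Difference = 41.435 − 42.1 = -0.665 pp.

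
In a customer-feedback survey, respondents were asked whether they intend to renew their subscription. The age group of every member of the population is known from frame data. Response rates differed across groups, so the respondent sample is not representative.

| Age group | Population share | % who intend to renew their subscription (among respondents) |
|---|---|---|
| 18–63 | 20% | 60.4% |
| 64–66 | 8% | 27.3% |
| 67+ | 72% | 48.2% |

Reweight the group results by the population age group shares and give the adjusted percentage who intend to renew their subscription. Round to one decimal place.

Post-stratification weights by population share, not respondent share:
  18–63: 0.2 × 60.4 = 12.08
  64–66: 0.08 × 27.3 = 2.184
  67+: 0.72 × 48.2 = 34.704
Post-stratified estimate = 48.968 → 49.0%.

49.0%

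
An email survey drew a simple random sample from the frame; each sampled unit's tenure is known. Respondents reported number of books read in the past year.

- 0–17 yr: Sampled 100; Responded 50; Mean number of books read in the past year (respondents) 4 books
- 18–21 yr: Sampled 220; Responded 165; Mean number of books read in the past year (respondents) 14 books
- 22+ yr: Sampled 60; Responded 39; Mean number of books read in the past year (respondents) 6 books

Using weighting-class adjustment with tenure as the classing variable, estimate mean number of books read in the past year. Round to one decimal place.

Class response rates: 0–17 yr 50/100 = 50%, 18–21 yr 165/220 = 75%, 22+ yr 39/60 = 65%.
Inverse-response-rate weighting restores each class to its sampled count, so class totals weight by n_sampled:
  0–17 yr: 100 × 4 = 400
  18–21 yr: 220 × 14 = 3080
  22+ yr: 60 × 6 = 360
Adjusted estimate = 3840 / 380 = 10.1053 → 10.1.

10.1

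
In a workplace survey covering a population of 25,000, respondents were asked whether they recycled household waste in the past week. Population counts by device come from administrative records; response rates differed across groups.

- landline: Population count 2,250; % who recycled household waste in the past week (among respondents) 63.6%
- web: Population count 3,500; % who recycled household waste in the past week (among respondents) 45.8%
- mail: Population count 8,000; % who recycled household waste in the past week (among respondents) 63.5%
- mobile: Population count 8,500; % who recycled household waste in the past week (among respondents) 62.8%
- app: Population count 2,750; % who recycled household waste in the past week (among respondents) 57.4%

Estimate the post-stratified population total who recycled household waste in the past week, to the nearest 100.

15,000

Each cell contributes its population count × the respondent rate:
  landline: 2,250 × 63.6% = 1431
  web: 3,500 × 45.8% = 1603
  mail: 8,000 × 63.5% = 5080
  mobile: 8,500 × 62.8% = 5338
  app: 2,750 × 57.4% = 1578.5
Estimated total = 15030.5 → 15,000.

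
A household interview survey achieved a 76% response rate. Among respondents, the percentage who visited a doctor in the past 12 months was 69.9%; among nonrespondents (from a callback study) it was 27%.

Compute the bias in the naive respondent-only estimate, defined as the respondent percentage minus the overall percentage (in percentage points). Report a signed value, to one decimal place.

+10.3 percentage points

Nonresponse fraction = 1 − 0.76 = 0.24.
Bias = (nonresponse fraction) × (respondent percentage − nonrespondent percentage)
     = 0.24 × (69.9 − 27) = 0.24 × 42.9 = 10.296.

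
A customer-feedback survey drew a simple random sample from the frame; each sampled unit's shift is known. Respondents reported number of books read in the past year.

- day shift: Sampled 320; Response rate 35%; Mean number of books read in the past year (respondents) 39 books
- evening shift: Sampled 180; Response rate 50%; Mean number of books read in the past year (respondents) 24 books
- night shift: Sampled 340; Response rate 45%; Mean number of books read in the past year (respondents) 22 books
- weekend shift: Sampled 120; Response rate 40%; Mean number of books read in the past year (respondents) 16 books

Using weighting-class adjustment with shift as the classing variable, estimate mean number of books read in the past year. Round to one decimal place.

27.3

Each respondent's weight = sampled/responded in their class; summing within a class gives n_sampled, so:
  day shift: 320 × 39 = 12,480
  evening shift: 180 × 24 = 4320
  night shift: 340 × 22 = 7480
  weekend shift: 120 × 16 = 1920
Adjusted estimate = 26,200 / 960 = 27.2917 → 27.3.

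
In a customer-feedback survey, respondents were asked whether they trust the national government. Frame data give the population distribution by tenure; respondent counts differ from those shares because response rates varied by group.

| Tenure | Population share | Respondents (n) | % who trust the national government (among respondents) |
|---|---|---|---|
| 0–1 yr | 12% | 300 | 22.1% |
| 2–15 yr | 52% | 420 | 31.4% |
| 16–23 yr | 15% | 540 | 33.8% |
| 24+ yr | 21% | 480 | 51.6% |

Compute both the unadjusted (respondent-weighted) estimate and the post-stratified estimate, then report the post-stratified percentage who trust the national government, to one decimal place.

34.9%

Naive respondent-only estimate (weights = respondent counts):
  (300/1740)×22.1 + (420/1740)×31.4 + (540/1740)×33.8 + (480/1740)×51.6 = 36.1138%
Post-stratified estimate weights by population shares:
  0.12×22.1 + 0.52×31.4 + 0.15×33.8 + 0.21×51.6 = 34.886%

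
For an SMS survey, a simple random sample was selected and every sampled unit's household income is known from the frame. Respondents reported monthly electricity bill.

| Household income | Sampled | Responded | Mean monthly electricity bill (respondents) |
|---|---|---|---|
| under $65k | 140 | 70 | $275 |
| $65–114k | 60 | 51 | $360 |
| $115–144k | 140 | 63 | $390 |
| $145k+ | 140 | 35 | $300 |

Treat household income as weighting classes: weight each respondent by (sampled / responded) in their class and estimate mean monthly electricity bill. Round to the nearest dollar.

$326

Response rates by class: under $65k 70/140 = 50%, $65–114k 51/60 = 85%, $115–144k 63/140 = 45%, $145k+ 35/140 = 25%.
With weight = n_sampled/n_responded per class, the weighted class total is n_sampled:
  under $65k: 140 × 275 = 38,500
  $65–114k: 60 × 360 = 21,600
  $115–144k: 140 × 390 = 54,600
  $145k+: 140 × 300 = 42,000
Adjusted estimate = 156,700 / 480 = 326.458 → $326.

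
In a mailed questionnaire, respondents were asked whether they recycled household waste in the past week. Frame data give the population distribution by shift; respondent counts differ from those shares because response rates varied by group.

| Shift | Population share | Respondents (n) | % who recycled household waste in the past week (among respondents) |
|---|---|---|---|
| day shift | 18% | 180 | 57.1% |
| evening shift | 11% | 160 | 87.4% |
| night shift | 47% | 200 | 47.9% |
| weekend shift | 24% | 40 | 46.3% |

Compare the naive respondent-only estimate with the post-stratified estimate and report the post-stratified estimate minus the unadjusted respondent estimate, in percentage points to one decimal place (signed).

-8.0 percentage points

Unadjusted (pooled respondent) estimate weights by respondent counts:
  (180/580)×57.1 + (160/580)×87.4 + (200/580)×47.9 + (40/580)×46.3 = 61.5414%
Reweighting by population shift shares:
  0.18×57.1 + 0.11×87.4 + 0.47×47.9 + 0.24×46.3 = 53.517%
Difference = 53.517 − 61.5414 = -8.0244 pp.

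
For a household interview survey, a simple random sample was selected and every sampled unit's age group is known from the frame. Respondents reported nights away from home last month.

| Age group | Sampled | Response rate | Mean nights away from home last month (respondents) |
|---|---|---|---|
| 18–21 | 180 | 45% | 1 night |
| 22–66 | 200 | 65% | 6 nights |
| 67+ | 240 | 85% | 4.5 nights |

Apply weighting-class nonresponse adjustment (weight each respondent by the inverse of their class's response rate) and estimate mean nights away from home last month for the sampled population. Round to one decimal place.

4.0

Inverse-response-rate weighting restores each class to its sampled count, so class totals weight by n_sampled:
  18–21: 180 × 1 = 180
  22–66: 200 × 6 = 1200
  67+: 240 × 4.5 = 1080
Adjusted estimate = 2460 / 620 = 3.96774 → 4.0.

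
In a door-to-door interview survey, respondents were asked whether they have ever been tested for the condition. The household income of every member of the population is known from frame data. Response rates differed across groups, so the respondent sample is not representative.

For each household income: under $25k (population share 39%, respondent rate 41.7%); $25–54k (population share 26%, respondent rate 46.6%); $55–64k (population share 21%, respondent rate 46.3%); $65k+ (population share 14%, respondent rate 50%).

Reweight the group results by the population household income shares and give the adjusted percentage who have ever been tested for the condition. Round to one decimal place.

45.1%

Each cell contributes population-share × respondent value:
  under $25k: 0.39 × 41.7 = 16.263
  $25–54k: 0.26 × 46.6 = 12.116
  $55–64k: 0.21 × 46.3 = 9.723
  $65k+: 0.14 × 50 = 7
Post-stratified estimate = 45.102 → 45.1%.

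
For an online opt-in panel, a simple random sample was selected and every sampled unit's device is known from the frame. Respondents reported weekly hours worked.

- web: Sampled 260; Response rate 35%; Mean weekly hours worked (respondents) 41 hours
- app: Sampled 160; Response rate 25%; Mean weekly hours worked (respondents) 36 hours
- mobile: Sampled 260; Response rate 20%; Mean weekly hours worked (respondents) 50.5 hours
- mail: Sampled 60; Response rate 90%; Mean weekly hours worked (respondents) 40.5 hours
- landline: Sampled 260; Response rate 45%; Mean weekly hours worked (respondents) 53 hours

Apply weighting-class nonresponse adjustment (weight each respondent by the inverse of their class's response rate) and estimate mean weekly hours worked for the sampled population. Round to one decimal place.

Weighting each respondent by the inverse class response rate inflates each class back to its sampled size, so the class weight is n_sampled:
  web: 260 × 41 = 10,660
  app: 160 × 36 = 5760
  mobile: 260 × 50.5 = 13,130
  mail: 60 × 40.5 = 2430
  landline: 260 × 53 = 13,780
Adjusted estimate = 45,760 / 1,000 = 45.76 → 45.8.

45.8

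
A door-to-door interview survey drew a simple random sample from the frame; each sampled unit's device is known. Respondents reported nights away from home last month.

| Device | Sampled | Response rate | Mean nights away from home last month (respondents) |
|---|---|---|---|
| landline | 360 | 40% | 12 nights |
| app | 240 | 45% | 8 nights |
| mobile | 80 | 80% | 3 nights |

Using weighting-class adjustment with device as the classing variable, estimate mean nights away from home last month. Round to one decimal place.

9.5

With weight = n_sampled/n_responded per class, the weighted class total is n_sampled:
  landline: 360 × 12 = 4320
  app: 240 × 8 = 1920
  mobile: 80 × 3 = 240
Adjusted estimate = 6480 / 680 = 9.52941 → 9.5.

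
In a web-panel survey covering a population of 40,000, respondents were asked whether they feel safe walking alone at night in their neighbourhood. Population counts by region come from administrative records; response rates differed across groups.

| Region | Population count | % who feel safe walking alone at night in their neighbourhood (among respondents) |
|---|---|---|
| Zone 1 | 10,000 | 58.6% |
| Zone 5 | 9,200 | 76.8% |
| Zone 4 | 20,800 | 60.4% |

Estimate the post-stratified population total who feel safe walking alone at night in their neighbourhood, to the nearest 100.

25,500

Each cell contributes its population count × the respondent rate:
  Zone 1: 10,000 × 58.6% = 5860
  Zone 5: 9,200 × 76.8% = 7065.6
  Zone 4: 20,800 × 60.4% = 12563.2
Estimated total = 25488.8 → 25,500.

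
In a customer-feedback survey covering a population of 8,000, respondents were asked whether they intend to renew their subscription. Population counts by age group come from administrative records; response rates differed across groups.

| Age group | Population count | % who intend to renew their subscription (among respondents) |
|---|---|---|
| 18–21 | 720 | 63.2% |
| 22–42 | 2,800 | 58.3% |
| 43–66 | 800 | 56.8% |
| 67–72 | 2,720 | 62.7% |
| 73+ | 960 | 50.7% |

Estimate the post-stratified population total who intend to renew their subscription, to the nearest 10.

4,730

Each cell contributes its population count × the respondent rate:
  18–21: 720 × 63.2% = 455.04
  22–42: 2,800 × 58.3% = 1632.4
  43–66: 800 × 56.8% = 454.4
  67–72: 2,720 × 62.7% = 1705.44
  73+: 960 × 50.7% = 486.72
Estimated total = 4734 → 4,730.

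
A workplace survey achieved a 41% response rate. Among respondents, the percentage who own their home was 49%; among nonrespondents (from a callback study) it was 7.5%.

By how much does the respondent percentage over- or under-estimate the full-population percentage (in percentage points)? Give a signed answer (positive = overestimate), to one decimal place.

+24.5 percentage points

Nonresponse fraction = 1 − 0.41 = 0.59.
Bias = (nonresponse fraction) × (respondent percentage − nonrespondent percentage)
     = 0.59 × (49 − 7.5) = 0.59 × 41.5 = 24.485.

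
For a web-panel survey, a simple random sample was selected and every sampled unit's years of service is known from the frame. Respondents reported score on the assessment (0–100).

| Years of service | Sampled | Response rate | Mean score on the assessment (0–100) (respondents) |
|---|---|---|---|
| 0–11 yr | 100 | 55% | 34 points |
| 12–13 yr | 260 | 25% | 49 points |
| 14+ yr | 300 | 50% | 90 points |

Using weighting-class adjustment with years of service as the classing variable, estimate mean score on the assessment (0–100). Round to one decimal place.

Inverse-response-rate weighting restores each class to its sampled count, so class totals weight by n_sampled:
  0–11 yr: 100 × 34 = 3400
  12–13 yr: 260 × 49 = 12,740
  14+ yr: 300 × 90 = 27,000
Adjusted estimate = 43,140 / 660 = 65.3636 → 65.4.

65.4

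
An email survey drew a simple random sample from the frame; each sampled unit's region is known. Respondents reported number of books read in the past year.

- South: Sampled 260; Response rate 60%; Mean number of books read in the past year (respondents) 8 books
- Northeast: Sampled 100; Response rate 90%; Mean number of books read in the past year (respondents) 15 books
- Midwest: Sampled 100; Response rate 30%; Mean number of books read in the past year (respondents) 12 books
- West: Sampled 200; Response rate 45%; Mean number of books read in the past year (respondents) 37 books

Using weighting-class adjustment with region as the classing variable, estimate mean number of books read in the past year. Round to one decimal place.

18.5

With weight = n_sampled/n_responded per class, the weighted class total is n_sampled:
  South: 260 × 8 = 2080
  Northeast: 100 × 15 = 1500
  Midwest: 100 × 12 = 1200
  West: 200 × 37 = 7400
Adjusted estimate = 12,180 / 660 = 18.4545 → 18.5.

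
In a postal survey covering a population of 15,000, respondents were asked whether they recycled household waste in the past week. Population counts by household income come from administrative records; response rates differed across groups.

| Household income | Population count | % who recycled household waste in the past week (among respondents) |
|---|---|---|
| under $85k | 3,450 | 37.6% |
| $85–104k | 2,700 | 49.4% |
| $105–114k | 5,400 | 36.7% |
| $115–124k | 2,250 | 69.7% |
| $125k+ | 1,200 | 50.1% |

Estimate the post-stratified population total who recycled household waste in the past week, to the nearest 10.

6,780

Estimated count per cell = population count × respondent percentage:
  under $85k: 3,450 × 37.6% = 1297.2
  $85–104k: 2,700 × 49.4% = 1333.8
  $105–114k: 5,400 × 36.7% = 1981.8
  $115–124k: 2,250 × 69.7% = 1568.25
  $125k+: 1,200 × 50.1% = 601.2
Estimated total = 6782.25 → 6,780.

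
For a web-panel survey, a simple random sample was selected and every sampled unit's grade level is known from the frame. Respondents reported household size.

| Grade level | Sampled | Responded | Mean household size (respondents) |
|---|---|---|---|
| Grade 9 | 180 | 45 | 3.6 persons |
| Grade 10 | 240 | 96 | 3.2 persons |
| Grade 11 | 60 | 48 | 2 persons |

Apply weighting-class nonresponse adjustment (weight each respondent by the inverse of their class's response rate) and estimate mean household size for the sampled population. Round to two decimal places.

3.20

Class response rates: Grade 9 45/180 = 25%, Grade 10 96/240 = 40%, Grade 11 48/60 = 80%.
Each respondent's weight = sampled/responded in their class; summing within a class gives n_sampled, so:
  Grade 9: 180 × 3.6 = 648
  Grade 10: 240 × 3.2 = 768
  Grade 11: 60 × 2 = 120
Adjusted estimate = 1536 / 480 = 3.2 → 3.20.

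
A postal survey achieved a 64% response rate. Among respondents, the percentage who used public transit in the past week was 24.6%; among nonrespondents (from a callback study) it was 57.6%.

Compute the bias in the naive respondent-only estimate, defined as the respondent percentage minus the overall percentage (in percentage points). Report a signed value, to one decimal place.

-11.9 percentage points

Nonresponse fraction = 1 − 0.64 = 0.36.
Bias = (nonresponse fraction) × (respondent percentage − nonrespondent percentage)
     = 0.36 × (24.6 − 57.6) = 0.36 × -33 = -11.88.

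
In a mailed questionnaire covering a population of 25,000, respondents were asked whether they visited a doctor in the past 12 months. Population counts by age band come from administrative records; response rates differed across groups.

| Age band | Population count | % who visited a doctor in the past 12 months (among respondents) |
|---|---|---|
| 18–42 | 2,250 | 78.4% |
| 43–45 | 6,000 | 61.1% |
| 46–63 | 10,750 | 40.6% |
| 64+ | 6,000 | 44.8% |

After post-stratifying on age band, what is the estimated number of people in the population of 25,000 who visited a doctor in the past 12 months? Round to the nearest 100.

Apply each group's respondent rate to its population count:
  18–42: 2,250 × 78.4% = 1764
  43–45: 6,000 × 61.1% = 3666
  46–63: 10,750 × 40.6% = 4364.5
  64+: 6,000 × 44.8% = 2688
Estimated total = 12482.5 → 12,500.

12,500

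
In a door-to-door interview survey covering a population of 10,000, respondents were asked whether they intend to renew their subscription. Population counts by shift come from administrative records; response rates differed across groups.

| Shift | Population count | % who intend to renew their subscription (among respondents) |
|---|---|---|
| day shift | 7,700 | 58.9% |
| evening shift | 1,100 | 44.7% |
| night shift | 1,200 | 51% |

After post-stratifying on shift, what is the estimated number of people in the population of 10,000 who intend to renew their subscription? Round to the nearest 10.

5,640

Apply each group's respondent rate to its population count:
  day shift: 7,700 × 58.9% = 4535.3
  evening shift: 1,100 × 44.7% = 491.7
  night shift: 1,200 × 51% = 612
Estimated total = 5639 → 5,640.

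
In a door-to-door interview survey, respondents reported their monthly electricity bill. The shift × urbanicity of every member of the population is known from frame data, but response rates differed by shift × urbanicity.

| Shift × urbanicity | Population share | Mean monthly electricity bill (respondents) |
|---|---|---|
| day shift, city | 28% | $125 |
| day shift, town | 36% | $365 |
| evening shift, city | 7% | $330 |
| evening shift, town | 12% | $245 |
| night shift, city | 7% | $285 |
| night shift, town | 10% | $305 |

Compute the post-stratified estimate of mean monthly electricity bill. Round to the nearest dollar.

$269

Post-stratification weights by population share, not respondent share:
  day shift, city: 0.28 × 125 = 35
  day shift, town: 0.36 × 365 = 131.4
  evening shift, city: 0.07 × 330 = 23.1
  evening shift, town: 0.12 × 245 = 29.4
  night shift, city: 0.07 × 285 = 19.95
  night shift, town: 0.1 × 305 = 30.5
Post-stratified estimate = 269.35 → $269.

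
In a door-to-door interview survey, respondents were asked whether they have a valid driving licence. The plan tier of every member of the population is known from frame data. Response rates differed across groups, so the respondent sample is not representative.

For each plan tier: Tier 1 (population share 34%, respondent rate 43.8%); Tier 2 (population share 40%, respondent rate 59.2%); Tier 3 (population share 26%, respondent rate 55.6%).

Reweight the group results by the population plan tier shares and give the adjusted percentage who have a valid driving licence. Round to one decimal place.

53.0%

Each cell contributes population-share × respondent value:
  Tier 1: 0.34 × 43.8 = 14.892
  Tier 2: 0.4 × 59.2 = 23.68
  Tier 3: 0.26 × 55.6 = 14.456
Post-stratified estimate = 53.028 → 53.0%.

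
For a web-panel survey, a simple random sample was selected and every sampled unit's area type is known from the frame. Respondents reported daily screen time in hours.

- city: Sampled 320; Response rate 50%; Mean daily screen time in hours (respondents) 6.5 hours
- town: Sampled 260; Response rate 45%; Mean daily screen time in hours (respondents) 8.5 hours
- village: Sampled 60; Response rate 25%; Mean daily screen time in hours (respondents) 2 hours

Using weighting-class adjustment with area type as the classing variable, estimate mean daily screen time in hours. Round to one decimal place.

Weighting each respondent by the inverse class response rate inflates each class back to its sampled size, so the class weight is n_sampled:
  city: 320 × 6.5 = 2080
  town: 260 × 8.5 = 2210
  village: 60 × 2 = 120
Adjusted estimate = 4410 / 640 = 6.89062 → 6.9.

6.9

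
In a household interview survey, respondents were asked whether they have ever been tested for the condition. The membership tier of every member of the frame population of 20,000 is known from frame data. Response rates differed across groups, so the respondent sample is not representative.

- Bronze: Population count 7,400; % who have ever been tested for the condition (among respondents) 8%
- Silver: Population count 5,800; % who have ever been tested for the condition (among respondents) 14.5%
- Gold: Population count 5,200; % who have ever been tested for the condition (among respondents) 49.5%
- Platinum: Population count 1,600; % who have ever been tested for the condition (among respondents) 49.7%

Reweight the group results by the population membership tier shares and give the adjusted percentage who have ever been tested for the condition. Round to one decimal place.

24.0%

Each cell contributes population-share × respondent value:
  Bronze: (7,400/20,000) × 8 = 2.96
  Silver: (5,800/20,000) × 14.5 = 4.205
  Gold: (5,200/20,000) × 49.5 = 12.87
  Platinum: (1,600/20,000) × 49.7 = 3.976
Post-stratified estimate = 24.011 → 24.0%.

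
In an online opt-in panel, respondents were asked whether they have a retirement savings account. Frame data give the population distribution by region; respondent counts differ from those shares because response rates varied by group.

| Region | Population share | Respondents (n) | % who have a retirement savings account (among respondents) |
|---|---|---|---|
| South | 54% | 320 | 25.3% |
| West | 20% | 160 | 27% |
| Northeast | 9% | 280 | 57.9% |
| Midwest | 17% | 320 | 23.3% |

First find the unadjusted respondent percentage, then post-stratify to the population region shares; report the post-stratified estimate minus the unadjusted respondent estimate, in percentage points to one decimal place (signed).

-5.2 percentage points

Naive respondent-only estimate (weights = respondent counts):
  (320/1080)×25.3 + (160/1080)×27 + (280/1080)×57.9 + (320/1080)×23.3 = 33.4111%
Post-stratified estimate weights by population shares:
  0.54×25.3 + 0.2×27 + 0.09×57.9 + 0.17×23.3 = 28.234%
Difference = 28.234 − 33.4111 = -5.1771 pp.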